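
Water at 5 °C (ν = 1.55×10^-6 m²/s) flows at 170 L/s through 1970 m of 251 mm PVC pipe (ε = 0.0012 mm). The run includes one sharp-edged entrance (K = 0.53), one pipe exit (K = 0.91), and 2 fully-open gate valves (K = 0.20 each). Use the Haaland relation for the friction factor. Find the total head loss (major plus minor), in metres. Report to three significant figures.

V = 4Q/(πD²) = 3.436 m/s; V²/2g = 0.6016 m
Re = 5.56×10^5, ε/D = 4.78×10^-6 → f = 0.01287 (Haaland)
Major: h_f = f(L/D)·V²/2g = 0.01287·7849·0.6016 = 60.79 m
Minor: ΣK = 1.84; h_m = ΣK·V²/2g = 1.107 m
Total H_L = 60.79 + 1.107 = 61.89 m

H_L ≈ 61.9 m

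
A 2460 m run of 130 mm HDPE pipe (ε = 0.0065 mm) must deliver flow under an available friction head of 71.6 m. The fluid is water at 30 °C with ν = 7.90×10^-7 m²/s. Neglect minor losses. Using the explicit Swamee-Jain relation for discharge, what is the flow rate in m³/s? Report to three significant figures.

Q ≈ 0.0301 m³/s

Swamee-Jain (Type II): Q = -0.965·√(gD⁵h_f/L)·ln[ε/(3.7D) + √(3.17ν²L/(gD³h_f))]
√(gD⁵h_f/L) = √(9.81·0.130⁵·71.6/2460) = 0.003256
ε/(3.7D) = 1.35×10^-5; √(3.17ν²L/(gD³h_f)) = 5.62×10^-5
Q = -0.965·0.003256·ln(6.967×10^-5) = 0.03007 m³/s
Check: V = 2.27 m/s, Re = 3.73×10^5, f = 0.01444, h_f = 71.5 m ≈ 71.6 m ✓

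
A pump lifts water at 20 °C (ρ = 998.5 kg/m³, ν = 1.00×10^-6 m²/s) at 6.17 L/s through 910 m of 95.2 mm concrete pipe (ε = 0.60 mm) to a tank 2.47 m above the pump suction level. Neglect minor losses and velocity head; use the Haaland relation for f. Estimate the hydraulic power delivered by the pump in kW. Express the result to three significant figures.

P_hyd ≈ 0.892 kW

V = 4Q/(πD²) = 0.8668 m/s; Re = 8.25×10^4; ε/D = 0.00630; f = 0.03357
h_f = f(L/D)V²/2g = 12.29 m
Total head H = z + h_f = 2.47 + 12.29 = 14.76 m
P_hyd = ρgQH = 998.5·9.81·0.00617·14.76 = 0.8919 kW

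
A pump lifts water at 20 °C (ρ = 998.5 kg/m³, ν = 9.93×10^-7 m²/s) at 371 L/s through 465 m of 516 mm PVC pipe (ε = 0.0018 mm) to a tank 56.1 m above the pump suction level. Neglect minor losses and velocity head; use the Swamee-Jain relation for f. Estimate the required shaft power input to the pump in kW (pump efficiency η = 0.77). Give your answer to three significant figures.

V = 4Q/(πD²) = 1.774 m/s; Re = 9.22×10^5; ε/D = 3.49×10^-6; f = 0.01185
h_f = f(L/D)V²/2g = 1.713 m
Total head H = z + h_f = 56.1 + 1.713 = 57.81 m
P_hyd = ρgQH = 998.5·9.81·0.371·57.81 = 210.1 kW
P_shaft = P_hyd/η = 210.1/0.77 = 272.9 kW

P_shaft ≈ 273 kW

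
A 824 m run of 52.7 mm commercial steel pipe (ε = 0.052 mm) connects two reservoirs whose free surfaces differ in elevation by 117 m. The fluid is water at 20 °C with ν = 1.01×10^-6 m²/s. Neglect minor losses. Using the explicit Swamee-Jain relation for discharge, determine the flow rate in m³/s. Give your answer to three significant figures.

Q ≈ 0.00569 m³/s

Swamee-Jain (Type II): Q = -0.965·√(gD⁵h_f/L)·ln[ε/(3.7D) + √(3.17ν²L/(gD³h_f))]
√(gD⁵h_f/L) = √(9.81·0.0527⁵·117/824) = 7.525×10^-4
ε/(3.7D) = 2.67×10^-4; √(3.17ν²L/(gD³h_f)) = 1.26×10^-4
Q = -0.965·7.525×10^-4·ln(3.926×10^-4) = 0.005695 m³/s
Check: V = 2.61 m/s, Re = 1.36×10^5, f = 0.02171, h_f = 118 m ≈ 117 m ✓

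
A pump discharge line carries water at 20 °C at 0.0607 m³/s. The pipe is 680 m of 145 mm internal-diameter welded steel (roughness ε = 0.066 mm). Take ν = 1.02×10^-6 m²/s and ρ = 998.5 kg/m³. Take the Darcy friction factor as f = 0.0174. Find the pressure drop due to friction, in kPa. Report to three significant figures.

Δp ≈ 550 kPa

V = 4Q/(πD²) = 4·0.0607/(π·0.145²) = 3.676 m/s
h_f = f(L/D)V²/(2g) = 0.01740·(680/0.145)·3.676²/(2·9.81) = 56.20 m
Δp = ρg·h_f = 998.5·9.81·56.20 = 550.5 kPa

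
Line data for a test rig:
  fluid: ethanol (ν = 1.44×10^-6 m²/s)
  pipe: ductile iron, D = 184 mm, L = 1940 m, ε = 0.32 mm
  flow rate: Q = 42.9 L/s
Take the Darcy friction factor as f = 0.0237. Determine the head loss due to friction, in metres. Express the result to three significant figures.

h_f ≈ 33.2 m

V = 4Q/(πD²) = 4·0.0429/(π·0.184²) = 1.613 m/s
h_f = f(L/D)V²/(2g) = 0.02370·(1940/0.184)·1.613²/(2·9.81) = 33.15 m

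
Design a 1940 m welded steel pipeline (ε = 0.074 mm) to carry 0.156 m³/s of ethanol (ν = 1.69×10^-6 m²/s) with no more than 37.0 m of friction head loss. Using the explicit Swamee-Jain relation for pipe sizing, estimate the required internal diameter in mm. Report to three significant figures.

Swamee-Jain (Type III): D = 0.66·[ε^1.25·(LQ²/(gh_f))^4.75 + ν·Q^9.4·(L/(gh_f))^5.2]^0.04
LQ²/(gh_f) = 0.1301; L/(gh_f) = 5.345
Term 1 = ε^1.25·(…)^4.75 = 4.25×10^-10; Term 2 = ν·Q^9.4·(…)^5.2 = 2.68×10^-10
D = 0.66·(4.25×10^-10 + 2.68×10^-10)^0.04 = 0.2839 m = 284 mm
Check: V = 2.46 m/s, Re = 4.14×10^5, f = 0.01629, h_f = 34.4 m ≈ 37.0 m ✓

D ≈ 284 mm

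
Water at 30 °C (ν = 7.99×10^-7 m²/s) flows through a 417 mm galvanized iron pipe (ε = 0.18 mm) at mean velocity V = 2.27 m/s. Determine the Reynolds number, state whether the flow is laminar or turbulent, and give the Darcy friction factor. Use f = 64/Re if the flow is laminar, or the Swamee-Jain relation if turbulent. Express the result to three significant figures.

Re = VD/ν = 2.270·0.417/7.99×10^-7 = 1.18×10^6
Re > 4000 → turbulent; ε/D = 4.32×10^-4
Swamee-Jain: f = 0.01673

Re ≈ 1.18×10^6; turbulent; f ≈ 0.0167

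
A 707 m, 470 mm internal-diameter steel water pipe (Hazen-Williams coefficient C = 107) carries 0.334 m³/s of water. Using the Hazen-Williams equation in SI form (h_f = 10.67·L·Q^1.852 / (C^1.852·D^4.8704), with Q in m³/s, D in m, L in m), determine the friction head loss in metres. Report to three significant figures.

h_f = 10.67·707·0.334^1.852 / (107^1.852·0.470^4.8704) = 6.826 m

h_f ≈ 6.83 m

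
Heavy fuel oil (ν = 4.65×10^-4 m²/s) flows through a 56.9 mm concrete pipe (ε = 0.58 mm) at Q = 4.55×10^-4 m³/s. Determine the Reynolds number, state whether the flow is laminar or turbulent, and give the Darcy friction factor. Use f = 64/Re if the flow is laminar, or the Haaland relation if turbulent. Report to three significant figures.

V = 4Q/(πD²) = 0.1789 m/s
Re = VD/ν = 0.1789·0.0569/4.65×10^-4 = 21.9
Re < 2300 → laminar → f = 64/Re = 2.923

Re ≈ 21.9; laminar; f = 64/Re ≈ 2.92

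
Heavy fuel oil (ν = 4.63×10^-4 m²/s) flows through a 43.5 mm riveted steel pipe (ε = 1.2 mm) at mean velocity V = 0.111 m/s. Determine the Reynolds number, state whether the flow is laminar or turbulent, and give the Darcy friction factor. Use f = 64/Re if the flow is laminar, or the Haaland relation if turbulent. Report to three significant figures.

Re ≈ 10.4; laminar; f = 64/Re ≈ 6.14

Re = VD/ν = 0.1110·0.0435/4.63×10^-4 = 10.4
Re < 2300 → laminar → f = 64/Re = 6.137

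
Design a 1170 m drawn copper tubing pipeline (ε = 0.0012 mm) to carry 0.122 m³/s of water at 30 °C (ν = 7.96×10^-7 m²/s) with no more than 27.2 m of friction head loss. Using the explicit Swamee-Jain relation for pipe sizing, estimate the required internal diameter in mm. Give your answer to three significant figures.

D ≈ 232 mm

Swamee-Jain (Type III): D = 0.66·[ε^1.25·(LQ²/(gh_f))^4.75 + ν·Q^9.4·(L/(gh_f))^5.2]^0.04
LQ²/(gh_f) = 0.06526; L/(gh_f) = 4.385
Term 1 = ε^1.25·(…)^4.75 = 9.30×10^-14; Term 2 = ν·Q^9.4·(…)^5.2 = 4.48×10^-12
D = 0.66·(9.30×10^-14 + 4.48×10^-12)^0.04 = 0.2322 m = 232 mm
Check: V = 2.88 m/s, Re = 8.40×10^5, f = 0.01207, h_f = 25.7 m ≈ 27.2 m ✓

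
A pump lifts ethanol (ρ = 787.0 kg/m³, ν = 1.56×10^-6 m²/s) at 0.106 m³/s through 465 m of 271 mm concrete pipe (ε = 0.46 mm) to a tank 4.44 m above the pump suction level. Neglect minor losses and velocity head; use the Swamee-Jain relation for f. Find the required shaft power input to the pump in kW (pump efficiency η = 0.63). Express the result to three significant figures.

P_shaft ≈ 14.7 kW

V = 4Q/(πD²) = 1.838 m/s; Re = 3.19×10^5; ε/D = 0.00170; f = 0.02321
h_f = f(L/D)V²/2g = 6.856 m
Total head H = z + h_f = 4.44 + 6.856 = 11.30 m
P_hyd = ρgQH = 787.0·9.81·0.106·11.30 = 9.244 kW
P_shaft = P_hyd/η = 9.244/0.63 = 14.67 kW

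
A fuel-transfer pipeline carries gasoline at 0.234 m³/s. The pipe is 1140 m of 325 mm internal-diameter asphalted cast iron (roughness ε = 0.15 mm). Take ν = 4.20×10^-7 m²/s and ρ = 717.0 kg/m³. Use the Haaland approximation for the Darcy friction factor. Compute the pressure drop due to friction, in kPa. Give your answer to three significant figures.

Δp ≈ 167 kPa

V = 4Q/(πD²) = 4·0.234/(π·0.325²) = 2.821 m/s
Re = VD/ν = 2.821·0.325/4.20×10^-7 = 2.18×10^6 → turbulent
ε/D = 0.15/325 = 4.62×10^-4
Haaland: f = 0.01666
h_f = f(L/D)V²/(2g) = 0.01666·(1140/0.325)·2.821²/(2·9.81) = 23.69 m
Δp = ρg·h_f = 717.0·9.81·23.69 = 166.6 kPa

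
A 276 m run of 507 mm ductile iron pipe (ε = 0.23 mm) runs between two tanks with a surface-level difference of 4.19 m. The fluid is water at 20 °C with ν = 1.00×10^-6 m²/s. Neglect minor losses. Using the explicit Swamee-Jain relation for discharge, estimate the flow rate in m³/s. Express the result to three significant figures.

Q ≈ 0.607 m³/s

Swamee-Jain (Type II): Q = -0.965·√(gD⁵h_f/L)·ln[ε/(3.7D) + √(3.17ν²L/(gD³h_f))]
√(gD⁵h_f/L) = √(9.81·0.507⁵·4.19/276) = 0.07063
ε/(3.7D) = 1.23×10^-4; √(3.17ν²L/(gD³h_f)) = 1.28×10^-5
Q = -0.965·0.07063·ln(1.354×10^-4) = 0.6071 m³/s
Check: V = 3.01 m/s, Re = 1.52×10^6, f = 0.01678, h_f = 4.21 m ≈ 4.19 m ✓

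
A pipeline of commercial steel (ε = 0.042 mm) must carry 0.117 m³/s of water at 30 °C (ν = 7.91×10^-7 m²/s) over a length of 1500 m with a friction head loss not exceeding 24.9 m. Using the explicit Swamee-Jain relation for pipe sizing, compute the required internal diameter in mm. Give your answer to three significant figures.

Swamee-Jain (Type III): D = 0.66·[ε^1.25·(LQ²/(gh_f))^4.75 + ν·Q^9.4·(L/(gh_f))^5.2]^0.04
LQ²/(gh_f) = 0.08406; L/(gh_f) = 6.141
Term 1 = ε^1.25·(…)^4.75 = 2.64×10^-11; Term 2 = ν·Q^9.4·(…)^5.2 = 1.73×10^-11
D = 0.66·(2.64×10^-11 + 1.73×10^-11)^0.04 = 0.2542 m = 254 mm
Check: V = 2.31 m/s, Re = 7.41×10^5, f = 0.01468, h_f = 23.5 m ≈ 24.9 m ✓

D ≈ 254 mm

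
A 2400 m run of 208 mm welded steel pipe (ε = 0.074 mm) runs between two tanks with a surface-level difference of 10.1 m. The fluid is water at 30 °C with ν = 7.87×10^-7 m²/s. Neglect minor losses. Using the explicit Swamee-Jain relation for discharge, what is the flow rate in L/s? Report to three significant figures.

Swamee-Jain (Type II): Q = -0.965·√(gD⁵h_f/L)·ln[ε/(3.7D) + √(3.17ν²L/(gD³h_f))]
√(gD⁵h_f/L) = √(9.81·0.208⁵·10.1/2400) = 0.004009
ε/(3.7D) = 9.62×10^-5; √(3.17ν²L/(gD³h_f)) = 7.27×10^-5
Q = -0.965·0.004009·ln(1.689×10^-4) = 0.03361 m³/s
Check: V = 0.989 m/s, Re = 2.61×10^5, f = 0.01766, h_f = 10.2 m ≈ 10.1 m ✓

Q ≈ 33.6 L/s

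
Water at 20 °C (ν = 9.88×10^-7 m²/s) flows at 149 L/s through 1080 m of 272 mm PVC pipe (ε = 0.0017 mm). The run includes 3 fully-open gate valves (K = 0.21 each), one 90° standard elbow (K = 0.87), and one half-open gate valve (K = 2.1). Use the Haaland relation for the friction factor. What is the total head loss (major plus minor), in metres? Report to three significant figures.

V = 4Q/(πD²) = 2.564 m/s; V²/2g = 0.3351 m
Re = 7.06×10^5, ε/D = 6.25×10^-6 → f = 0.01238 (Haaland)
Major: h_f = f(L/D)·V²/2g = 0.01238·3971·0.3351 = 16.48 m
Minor: ΣK = 3.60; h_m = ΣK·V²/2g = 1.206 m
Total H_L = 16.48 + 1.206 = 17.68 m

H_L ≈ 17.7 m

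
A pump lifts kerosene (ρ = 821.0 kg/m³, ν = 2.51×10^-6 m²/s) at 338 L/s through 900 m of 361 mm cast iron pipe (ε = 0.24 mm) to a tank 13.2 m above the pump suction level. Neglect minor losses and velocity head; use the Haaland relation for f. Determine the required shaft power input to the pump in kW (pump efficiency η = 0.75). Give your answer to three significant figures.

V = 4Q/(πD²) = 3.302 m/s; Re = 4.75×10^5; ε/D = 6.65×10^-4; f = 0.01859
h_f = f(L/D)V²/2g = 25.75 m
Total head H = z + h_f = 13.2 + 25.75 = 38.95 m
P_hyd = ρgQH = 821.0·9.81·0.338·38.95 = 106.0 kW
P_shaft = P_hyd/η = 106.0/0.75 = 141.4 kW

P_shaft ≈ 141 kW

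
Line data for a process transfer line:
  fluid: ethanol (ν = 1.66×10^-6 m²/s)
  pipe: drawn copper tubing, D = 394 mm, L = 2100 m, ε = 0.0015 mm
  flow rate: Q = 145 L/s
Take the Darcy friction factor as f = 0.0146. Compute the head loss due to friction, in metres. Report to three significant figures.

h_f ≈ 5.61 m

V = 4Q/(πD²) = 4·0.145/(π·0.394²) = 1.189 m/s
h_f = f(L/D)V²/(2g) = 0.01460·(2100/0.394)·1.189²/(2·9.81) = 5.610 m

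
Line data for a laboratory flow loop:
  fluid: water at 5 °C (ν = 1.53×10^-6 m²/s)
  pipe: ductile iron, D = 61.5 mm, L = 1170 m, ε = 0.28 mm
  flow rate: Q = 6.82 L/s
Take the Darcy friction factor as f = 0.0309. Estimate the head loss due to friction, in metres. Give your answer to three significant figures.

V = 4Q/(πD²) = 4·0.00682/(π·0.0615²) = 2.296 m/s
h_f = f(L/D)V²/(2g) = 0.03090·(1170/0.0615)·2.296²/(2·9.81) = 157.9 m

h_f ≈ 158 m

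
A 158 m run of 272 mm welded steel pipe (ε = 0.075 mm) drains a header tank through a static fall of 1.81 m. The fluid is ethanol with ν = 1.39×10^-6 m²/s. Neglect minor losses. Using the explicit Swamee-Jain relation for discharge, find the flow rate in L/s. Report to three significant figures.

Swamee-Jain (Type II): Q = -0.965·√(gD⁵h_f/L)·ln[ε/(3.7D) + √(3.17ν²L/(gD³h_f))]
√(gD⁵h_f/L) = √(9.81·0.272⁵·1.81/158) = 0.01294
ε/(3.7D) = 7.45×10^-5; √(3.17ν²L/(gD³h_f)) = 5.20×10^-5
Q = -0.965·0.01294·ln(1.266×10^-4) = 0.1120 m³/s
Check: V = 1.93 m/s, Re = 3.77×10^5, f = 0.01654, h_f = 1.82 m ≈ 1.81 m ✓

Q ≈ 112 L/s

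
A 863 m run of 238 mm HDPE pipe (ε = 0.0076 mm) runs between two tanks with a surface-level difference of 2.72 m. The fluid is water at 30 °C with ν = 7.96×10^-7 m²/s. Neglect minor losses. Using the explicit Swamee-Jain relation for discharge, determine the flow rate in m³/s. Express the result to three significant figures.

Q ≈ 0.0443 m³/s

Swamee-Jain (Type II): Q = -0.965·√(gD⁵h_f/L)·ln[ε/(3.7D) + √(3.17ν²L/(gD³h_f))]
√(gD⁵h_f/L) = √(9.81·0.238⁵·2.72/863) = 0.004859
ε/(3.7D) = 8.63×10^-6; √(3.17ν²L/(gD³h_f)) = 6.94×10^-5
Q = -0.965·0.004859·ln(7.805×10^-5) = 0.04435 m³/s
Check: V = 0.997 m/s, Re = 2.98×10^5, f = 0.01476, h_f = 2.71 m ≈ 2.72 m ✓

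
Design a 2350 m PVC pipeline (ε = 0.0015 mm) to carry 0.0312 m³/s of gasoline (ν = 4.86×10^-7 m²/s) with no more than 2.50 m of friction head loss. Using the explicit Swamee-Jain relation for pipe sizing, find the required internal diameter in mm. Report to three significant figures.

D ≈ 259 mm

Swamee-Jain (Type III): D = 0.66·[ε^1.25·(LQ²/(gh_f))^4.75 + ν·Q^9.4·(L/(gh_f))^5.2]^0.04
LQ²/(gh_f) = 0.09328; L/(gh_f) = 95.82
Term 1 = ε^1.25·(…)^4.75 = 6.71×10^-13; Term 2 = ν·Q^9.4·(…)^5.2 = 6.84×10^-11
D = 0.66·(6.71×10^-13 + 6.84×10^-11)^0.04 = 0.2589 m = 259 mm
Check: V = 0.593 m/s, Re = 3.16×10^5, f = 0.01431, h_f = 2.33 m ≈ 2.50 m ✓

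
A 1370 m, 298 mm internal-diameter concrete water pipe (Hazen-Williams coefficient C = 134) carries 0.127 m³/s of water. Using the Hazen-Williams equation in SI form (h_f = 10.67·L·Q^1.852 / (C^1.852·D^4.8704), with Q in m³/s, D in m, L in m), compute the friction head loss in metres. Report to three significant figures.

h_f = 10.67·1370·0.127^1.852 / (134^1.852·0.298^4.8704) = 13.38 m

h_f ≈ 13.4 m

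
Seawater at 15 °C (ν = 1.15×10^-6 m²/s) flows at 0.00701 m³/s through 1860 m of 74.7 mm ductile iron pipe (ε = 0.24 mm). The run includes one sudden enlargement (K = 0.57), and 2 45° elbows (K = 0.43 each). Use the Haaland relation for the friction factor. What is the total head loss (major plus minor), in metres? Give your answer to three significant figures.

H_L ≈ 90.5 m

V = 4Q/(πD²) = 1.600 m/s; V²/2g = 0.1304 m
Re = 1.04×10^5, ε/D = 0.00321 → f = 0.02781 (Haaland)
Major: h_f = f(L/D)·V²/2g = 0.02781·24900·0.1304 = 90.30 m
Minor: ΣK = 1.43; h_m = ΣK·V²/2g = 0.1865 m
Total H_L = 90.30 + 0.1865 = 90.49 m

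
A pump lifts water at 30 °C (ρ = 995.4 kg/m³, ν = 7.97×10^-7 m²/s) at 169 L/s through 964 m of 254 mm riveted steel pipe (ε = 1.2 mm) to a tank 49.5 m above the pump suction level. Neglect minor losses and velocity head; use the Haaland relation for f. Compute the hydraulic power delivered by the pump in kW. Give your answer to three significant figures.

V = 4Q/(πD²) = 3.335 m/s; Re = 1.06×10^6; ε/D = 0.00472; f = 0.03000
h_f = f(L/D)V²/2g = 64.55 m
Total head H = z + h_f = 49.5 + 64.55 = 114.0 m
P_hyd = ρgQH = 995.4·9.81·0.169·114.0 = 188.2 kW

P_hyd ≈ 188 kW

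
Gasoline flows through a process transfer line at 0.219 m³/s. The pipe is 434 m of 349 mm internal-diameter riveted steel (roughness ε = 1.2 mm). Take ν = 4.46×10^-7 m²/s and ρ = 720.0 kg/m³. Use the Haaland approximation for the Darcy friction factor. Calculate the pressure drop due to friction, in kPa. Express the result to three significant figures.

Δp ≈ 64.1 kPa

V = 4Q/(πD²) = 4·0.219/(π·0.349²) = 2.289 m/s
Re = VD/ν = 2.289·0.349/4.46×10^-7 = 1.79×10^6 → turbulent
ε/D = 1.2/349 = 0.00344
Haaland: f = 0.02731
h_f = f(L/D)V²/(2g) = 0.02731·(434/0.349)·2.289²/(2·9.81) = 9.073 m
Δp = ρg·h_f = 720.0·9.81·9.073 = 64.09 kPa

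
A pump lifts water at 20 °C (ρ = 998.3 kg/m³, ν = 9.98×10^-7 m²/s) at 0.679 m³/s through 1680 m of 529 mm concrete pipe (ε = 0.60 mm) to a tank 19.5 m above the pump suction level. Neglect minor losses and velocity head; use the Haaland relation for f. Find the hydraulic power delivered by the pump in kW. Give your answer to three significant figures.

V = 4Q/(πD²) = 3.089 m/s; Re = 1.64×10^6; ε/D = 0.00113; f = 0.02044
h_f = f(L/D)V²/2g = 31.58 m
Total head H = z + h_f = 19.5 + 31.58 = 51.08 m
P_hyd = ρgQH = 998.3·9.81·0.679·51.08 = 339.7 kW

P_hyd ≈ 340 kW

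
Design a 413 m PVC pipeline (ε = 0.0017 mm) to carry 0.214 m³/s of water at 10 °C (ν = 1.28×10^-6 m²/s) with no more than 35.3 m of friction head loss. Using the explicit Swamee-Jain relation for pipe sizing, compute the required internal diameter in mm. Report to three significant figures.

D ≈ 223 mm

Swamee-Jain (Type III): D = 0.66·[ε^1.25·(LQ²/(gh_f))^4.75 + ν·Q^9.4·(L/(gh_f))^5.2]^0.04
LQ²/(gh_f) = 0.05462; L/(gh_f) = 1.193
Term 1 = ε^1.25·(…)^4.75 = 6.17×10^-14; Term 2 = ν·Q^9.4·(…)^5.2 = 1.63×10^-12
D = 0.66·(6.17×10^-14 + 1.63×10^-12)^0.04 = 0.2232 m = 223 mm
Check: V = 5.47 m/s, Re = 9.54×10^5, f = 0.01188, h_f = 33.6 m ≈ 35.3 m ✓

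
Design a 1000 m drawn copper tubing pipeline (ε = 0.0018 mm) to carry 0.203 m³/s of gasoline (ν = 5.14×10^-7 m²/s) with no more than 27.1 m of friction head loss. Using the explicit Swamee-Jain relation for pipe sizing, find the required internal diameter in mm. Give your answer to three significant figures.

D ≈ 268 mm

Swamee-Jain (Type III): D = 0.66·[ε^1.25·(LQ²/(gh_f))^4.75 + ν·Q^9.4·(L/(gh_f))^5.2]^0.04
LQ²/(gh_f) = 0.1550; L/(gh_f) = 3.762
Term 1 = ε^1.25·(…)^4.75 = 9.40×10^-12; Term 2 = ν·Q^9.4·(…)^5.2 = 1.56×10^-10
D = 0.66·(9.40×10^-12 + 1.56×10^-10)^0.04 = 0.2681 m = 268 mm
Check: V = 3.60 m/s, Re = 1.88×10^6, f = 0.01072, h_f = 26.3 m ≈ 27.1 m ✓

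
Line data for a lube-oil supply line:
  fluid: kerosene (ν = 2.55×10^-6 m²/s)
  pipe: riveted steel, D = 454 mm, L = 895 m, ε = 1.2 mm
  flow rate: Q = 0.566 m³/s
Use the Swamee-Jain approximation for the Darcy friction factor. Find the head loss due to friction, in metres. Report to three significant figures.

V = 4Q/(πD²) = 4·0.566/(π·0.454²) = 3.496 m/s
Re = VD/ν = 3.496·0.454/2.55×10^-6 = 6.22×10^5 → turbulent
ε/D = 1.2/454 = 0.00264
Swamee-Jain: f = 0.02560
h_f = f(L/D)V²/(2g) = 0.02560·(895/0.454)·3.496²/(2·9.81) = 31.44 m

h_f ≈ 31.4 m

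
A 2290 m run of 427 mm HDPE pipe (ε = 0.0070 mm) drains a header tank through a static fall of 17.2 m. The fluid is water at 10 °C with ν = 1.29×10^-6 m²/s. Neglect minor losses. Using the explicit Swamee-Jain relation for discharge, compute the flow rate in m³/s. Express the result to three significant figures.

Q ≈ 0.320 m³/s

Swamee-Jain (Type II): Q = -0.965·√(gD⁵h_f/L)·ln[ε/(3.7D) + √(3.17ν²L/(gD³h_f))]
√(gD⁵h_f/L) = √(9.81·0.427⁵·17.2/2290) = 0.03234
ε/(3.7D) = 4.43×10^-6; √(3.17ν²L/(gD³h_f)) = 3.03×10^-5
Q = -0.965·0.03234·ln(3.476×10^-5) = 0.3204 m³/s
Check: V = 2.24 m/s, Re = 7.41×10^5, f = 0.01255, h_f = 17.2 m ≈ 17.2 m ✓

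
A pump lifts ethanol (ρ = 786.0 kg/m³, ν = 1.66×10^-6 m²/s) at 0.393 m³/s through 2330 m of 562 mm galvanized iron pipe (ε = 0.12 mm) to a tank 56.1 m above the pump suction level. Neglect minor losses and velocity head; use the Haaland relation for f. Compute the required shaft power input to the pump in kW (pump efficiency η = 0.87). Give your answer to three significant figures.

P_shaft ≈ 224 kW

V = 4Q/(πD²) = 1.584 m/s; Re = 5.36×10^5; ε/D = 2.14×10^-4; f = 0.01533
h_f = f(L/D)V²/2g = 8.131 m
Total head H = z + h_f = 56.1 + 8.131 = 64.23 m
P_hyd = ρgQH = 786.0·9.81·0.393·64.23 = 194.6 kW
P_shaft = P_hyd/η = 194.6/0.87 = 223.7 kW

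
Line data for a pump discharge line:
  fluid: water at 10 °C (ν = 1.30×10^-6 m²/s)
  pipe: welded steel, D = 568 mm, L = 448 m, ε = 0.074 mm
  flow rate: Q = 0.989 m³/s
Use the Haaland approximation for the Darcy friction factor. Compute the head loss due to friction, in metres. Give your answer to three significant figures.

V = 4Q/(πD²) = 4·0.989/(π·0.568²) = 3.903 m/s
Re = VD/ν = 3.903·0.568/1.30×10^-6 = 1.71×10^6 → turbulent
ε/D = 0.074/568 = 1.30×10^-4
Haaland: f = 0.01333
h_f = f(L/D)V²/(2g) = 0.01333·(448/0.568)·3.903²/(2·9.81) = 8.166 m

h_f ≈ 8.17 m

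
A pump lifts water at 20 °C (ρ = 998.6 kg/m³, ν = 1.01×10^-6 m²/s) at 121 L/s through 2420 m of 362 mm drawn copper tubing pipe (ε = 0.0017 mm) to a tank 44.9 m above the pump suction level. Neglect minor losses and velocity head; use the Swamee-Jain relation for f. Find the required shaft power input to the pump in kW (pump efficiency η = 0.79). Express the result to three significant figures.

P_shaft ≈ 77.0 kW

V = 4Q/(πD²) = 1.176 m/s; Re = 4.21×10^5; ε/D = 4.70×10^-6; f = 0.01357
h_f = f(L/D)V²/2g = 6.390 m
Total head H = z + h_f = 44.9 + 6.390 = 51.29 m
P_hyd = ρgQH = 998.6·9.81·0.121·51.29 = 60.80 kW
P_shaft = P_hyd/η = 60.80/0.79 = 76.96 kW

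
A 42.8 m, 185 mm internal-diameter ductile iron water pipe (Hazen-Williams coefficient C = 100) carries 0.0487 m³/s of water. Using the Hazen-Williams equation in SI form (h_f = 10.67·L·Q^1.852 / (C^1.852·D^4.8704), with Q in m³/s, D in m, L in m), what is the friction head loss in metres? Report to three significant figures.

h_f = 10.67·42.8·0.0487^1.852 / (100^1.852·0.185^4.8704) = 1.242 m

h_f ≈ 1.24 m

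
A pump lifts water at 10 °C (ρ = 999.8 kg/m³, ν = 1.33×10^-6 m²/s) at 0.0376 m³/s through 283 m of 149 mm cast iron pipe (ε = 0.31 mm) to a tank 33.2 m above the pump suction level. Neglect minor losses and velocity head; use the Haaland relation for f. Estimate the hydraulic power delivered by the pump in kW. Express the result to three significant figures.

P_hyd ≈ 16.3 kW

V = 4Q/(πD²) = 2.156 m/s; Re = 2.42×10^5; ε/D = 0.00208; f = 0.02435
h_f = f(L/D)V²/2g = 10.96 m
Total head H = z + h_f = 33.2 + 10.96 = 44.16 m
P_hyd = ρgQH = 999.8·9.81·0.0376·44.16 = 16.29 kW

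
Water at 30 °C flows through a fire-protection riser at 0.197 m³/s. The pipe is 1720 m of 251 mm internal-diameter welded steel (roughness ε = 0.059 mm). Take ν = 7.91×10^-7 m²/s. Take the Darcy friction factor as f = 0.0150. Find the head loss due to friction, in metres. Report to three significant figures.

h_f ≈ 83.0 m

V = 4Q/(πD²) = 4·0.197/(π·0.251²) = 3.981 m/s
h_f = f(L/D)V²/(2g) = 0.01500·(1720/0.251)·3.981²/(2·9.81) = 83.04 m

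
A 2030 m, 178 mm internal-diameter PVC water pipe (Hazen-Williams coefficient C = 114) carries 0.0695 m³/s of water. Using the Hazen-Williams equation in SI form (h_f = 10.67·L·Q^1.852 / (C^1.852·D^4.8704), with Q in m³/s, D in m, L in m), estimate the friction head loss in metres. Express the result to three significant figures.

h_f = 10.67·2030·0.0695^1.852 / (114^1.852·0.178^4.8704) = 107.7 m

h_f ≈ 108 m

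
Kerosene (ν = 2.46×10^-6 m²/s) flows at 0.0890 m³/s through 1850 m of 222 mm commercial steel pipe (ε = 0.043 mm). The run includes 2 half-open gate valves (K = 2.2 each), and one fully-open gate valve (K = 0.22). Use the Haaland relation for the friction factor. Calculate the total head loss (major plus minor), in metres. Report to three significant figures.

V = 4Q/(πD²) = 2.299 m/s; V²/2g = 0.2695 m
Re = 2.07×10^5, ε/D = 1.94×10^-4 → f = 0.01675 (Haaland)
Major: h_f = f(L/D)·V²/2g = 0.01675·8333·0.2695 = 37.61 m
Minor: ΣK = 4.62; h_m = ΣK·V²/2g = 1.245 m
Total H_L = 37.61 + 1.245 = 38.85 m

H_L ≈ 38.9 m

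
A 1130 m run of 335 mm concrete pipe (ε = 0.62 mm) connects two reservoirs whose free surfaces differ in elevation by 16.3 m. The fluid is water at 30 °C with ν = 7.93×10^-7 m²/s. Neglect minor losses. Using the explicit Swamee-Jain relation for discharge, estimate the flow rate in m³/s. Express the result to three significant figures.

Swamee-Jain (Type II): Q = -0.965·√(gD⁵h_f/L)·ln[ε/(3.7D) + √(3.17ν²L/(gD³h_f))]
√(gD⁵h_f/L) = √(9.81·0.335⁵·16.3/1130) = 0.02443
ε/(3.7D) = 5.00×10^-4; √(3.17ν²L/(gD³h_f)) = 1.94×10^-5
Q = -0.965·0.02443·ln(5.196×10^-4) = 0.1783 m³/s
Check: V = 2.02 m/s, Re = 8.55×10^5, f = 0.02326, h_f = 16.4 m ≈ 16.3 m ✓

Q ≈ 0.178 m³/s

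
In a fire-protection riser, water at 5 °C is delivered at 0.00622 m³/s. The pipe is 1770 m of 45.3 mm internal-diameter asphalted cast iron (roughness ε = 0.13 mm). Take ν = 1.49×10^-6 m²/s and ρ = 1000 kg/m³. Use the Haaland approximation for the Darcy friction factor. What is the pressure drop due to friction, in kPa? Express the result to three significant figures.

V = 4Q/(πD²) = 4·0.00622/(π·0.0453²) = 3.859 m/s
Re = VD/ν = 3.859·0.0453/1.49×10^-6 = 1.17×10^5 → turbulent
ε/D = 0.13/45.3 = 0.00287
Haaland: f = 0.02693
h_f = f(L/D)V²/(2g) = 0.02693·(1770/0.0453)·3.859²/(2·9.81) = 798.7 m
Δp = ρg·h_f = 1000·9.81·798.7 = 7835 kPa

Δp ≈ 7840 kPa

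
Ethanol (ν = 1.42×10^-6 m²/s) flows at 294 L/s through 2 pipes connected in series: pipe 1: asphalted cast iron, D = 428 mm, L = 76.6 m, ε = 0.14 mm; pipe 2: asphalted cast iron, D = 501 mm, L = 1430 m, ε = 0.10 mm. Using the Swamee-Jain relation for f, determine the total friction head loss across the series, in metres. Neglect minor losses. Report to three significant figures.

Pipe 1: V = 2.043 m/s, Re = 6.16×10^5, ε/D = 3.27×10^-4, f = 0.01637, h_1 = f(L/D)V²/2g = 0.6237 m
Pipe 2: V = 1.491 m/s, Re = 5.26×10^5, ε/D = 2.00×10^-4, f = 0.01544, h_2 = f(L/D)V²/2g = 4.996 m
Series → Q common, losses add: H = Σh = 5.620 m

H ≈ 5.62 m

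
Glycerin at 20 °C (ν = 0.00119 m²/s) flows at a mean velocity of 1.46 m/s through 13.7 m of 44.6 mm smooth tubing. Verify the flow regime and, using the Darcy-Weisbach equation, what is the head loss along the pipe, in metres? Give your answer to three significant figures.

Re = VD/ν = 1.46·0.04460/0.00119 = 54.7 → laminar (Re < 2300)
f = 64/Re = 1.170
h_f = f(L/D)V²/(2g) = 1.170·(13.7/0.04460)·1.46²/(2·9.81) = 39.03 m

h_f ≈ 39.0 m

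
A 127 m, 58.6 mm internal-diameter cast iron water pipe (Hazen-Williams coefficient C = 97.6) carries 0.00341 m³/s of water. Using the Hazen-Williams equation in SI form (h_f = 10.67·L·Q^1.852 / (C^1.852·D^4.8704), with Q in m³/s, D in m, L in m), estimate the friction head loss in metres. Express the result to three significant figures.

h_f = 10.67·127·0.00341^1.852 / (97.6^1.852·0.0586^4.8704) = 7.568 m

h_f ≈ 7.57 m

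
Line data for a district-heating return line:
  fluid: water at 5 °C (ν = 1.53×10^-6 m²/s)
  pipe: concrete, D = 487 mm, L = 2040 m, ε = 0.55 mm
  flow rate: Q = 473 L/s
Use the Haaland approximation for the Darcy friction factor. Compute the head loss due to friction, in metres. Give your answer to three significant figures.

V = 4Q/(πD²) = 4·0.473/(π·0.487²) = 2.539 m/s
Re = VD/ν = 2.539·0.487/1.53×10^-6 = 8.08×10^5 → turbulent
ε/D = 0.55/487 = 0.00113
Haaland: f = 0.02057
h_f = f(L/D)V²/(2g) = 0.02057·(2040/0.487)·2.539²/(2·9.81) = 28.32 m

h_f ≈ 28.3 m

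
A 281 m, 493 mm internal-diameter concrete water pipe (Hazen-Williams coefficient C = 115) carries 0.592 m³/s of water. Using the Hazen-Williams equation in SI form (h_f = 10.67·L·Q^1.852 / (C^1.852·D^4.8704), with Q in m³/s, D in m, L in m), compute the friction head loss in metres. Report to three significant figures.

h_f ≈ 5.43 m

h_f = 10.67·281·0.592^1.852 / (115^1.852·0.493^4.8704) = 5.429 m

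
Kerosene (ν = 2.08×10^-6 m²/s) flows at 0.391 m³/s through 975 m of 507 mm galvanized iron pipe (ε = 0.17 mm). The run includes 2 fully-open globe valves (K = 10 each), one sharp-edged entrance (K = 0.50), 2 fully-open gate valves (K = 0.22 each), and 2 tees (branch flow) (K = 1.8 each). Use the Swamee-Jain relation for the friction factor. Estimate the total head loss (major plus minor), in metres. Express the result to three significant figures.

H_L ≈ 10.8 m

V = 4Q/(πD²) = 1.937 m/s; V²/2g = 0.1912 m
Re = 4.72×10^5, ε/D = 3.35×10^-4 → f = 0.01671 (Swamee-Jain)
Major: h_f = f(L/D)·V²/2g = 0.01671·1923·0.1912 = 6.143 m
Minor: ΣK = 24.5; h_m = ΣK·V²/2g = 4.692 m
Total H_L = 6.143 + 4.692 = 10.84 m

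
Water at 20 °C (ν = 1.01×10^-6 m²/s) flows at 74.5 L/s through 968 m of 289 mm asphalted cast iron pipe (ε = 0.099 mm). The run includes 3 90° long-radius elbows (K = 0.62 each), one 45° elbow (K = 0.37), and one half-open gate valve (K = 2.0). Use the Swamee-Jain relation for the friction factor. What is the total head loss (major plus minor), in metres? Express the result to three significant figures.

V = 4Q/(πD²) = 1.136 m/s; V²/2g = 0.06574 m
Re = 3.25×10^5, ε/D = 3.43×10^-4 → f = 0.01724 (Swamee-Jain)
Major: h_f = f(L/D)·V²/2g = 0.01724·3349·0.06574 = 3.795 m
Minor: ΣK = 4.23; h_m = ΣK·V²/2g = 0.2781 m
Total H_L = 3.795 + 0.2781 = 4.073 m

H_L ≈ 4.07 m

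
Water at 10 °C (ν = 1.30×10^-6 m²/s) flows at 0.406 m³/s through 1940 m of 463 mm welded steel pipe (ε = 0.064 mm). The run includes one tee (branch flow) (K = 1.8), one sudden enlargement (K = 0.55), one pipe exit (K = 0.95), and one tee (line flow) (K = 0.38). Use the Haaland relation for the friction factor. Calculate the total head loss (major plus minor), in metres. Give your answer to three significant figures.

V = 4Q/(πD²) = 2.411 m/s; V²/2g = 0.2964 m
Re = 8.59×10^5, ε/D = 1.38×10^-4 → f = 0.01400 (Haaland)
Major: h_f = f(L/D)·V²/2g = 0.01400·4190·0.2964 = 17.39 m
Minor: ΣK = 3.68; h_m = ΣK·V²/2g = 1.091 m
Total H_L = 17.39 + 1.091 = 18.48 m

H_L ≈ 18.5 m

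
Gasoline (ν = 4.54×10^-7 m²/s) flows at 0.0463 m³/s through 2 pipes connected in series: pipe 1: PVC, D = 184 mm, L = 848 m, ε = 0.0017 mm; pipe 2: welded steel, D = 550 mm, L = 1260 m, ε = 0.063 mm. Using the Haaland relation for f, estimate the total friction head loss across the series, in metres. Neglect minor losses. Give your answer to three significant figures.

Pipe 1: V = 1.741 m/s, Re = 7.06×10^5, ε/D = 9.24×10^-6, f = 0.01243, h_1 = f(L/D)V²/2g = 8.850 m
Pipe 2: V = 0.1949 m/s, Re = 2.36×10^5, ε/D = 1.15×10^-4, f = 0.01589, h_2 = f(L/D)V²/2g = 0.07045 m
Series → Q common, losses add: H = Σh = 8.920 m

H ≈ 8.92 m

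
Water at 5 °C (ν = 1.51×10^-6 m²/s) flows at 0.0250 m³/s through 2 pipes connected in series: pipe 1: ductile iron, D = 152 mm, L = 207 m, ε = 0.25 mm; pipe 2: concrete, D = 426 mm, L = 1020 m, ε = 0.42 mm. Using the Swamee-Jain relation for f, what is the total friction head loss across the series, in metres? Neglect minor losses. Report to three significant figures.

H ≈ 3.23 m

Pipe 1: V = 1.378 m/s, Re = 1.39×10^5, ε/D = 0.00164, f = 0.02386, h_1 = f(L/D)V²/2g = 3.144 m
Pipe 2: V = 0.1754 m/s, Re = 4.95×10^4, ε/D = 9.86×10^-4, f = 0.02417, h_2 = f(L/D)V²/2g = 0.09076 m
Series → Q common, losses add: H = Σh = 3.235 m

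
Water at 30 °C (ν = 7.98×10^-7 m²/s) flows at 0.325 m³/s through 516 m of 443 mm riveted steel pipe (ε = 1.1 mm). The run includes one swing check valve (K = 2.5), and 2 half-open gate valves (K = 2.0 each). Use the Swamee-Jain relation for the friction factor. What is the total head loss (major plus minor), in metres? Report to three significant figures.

H_L ≈ 8.08 m

V = 4Q/(πD²) = 2.109 m/s; V²/2g = 0.2266 m
Re = 1.17×10^6, ε/D = 0.00248 → f = 0.02503 (Swamee-Jain)
Major: h_f = f(L/D)·V²/2g = 0.02503·1165·0.2266 = 6.606 m
Minor: ΣK = 6.50; h_m = ΣK·V²/2g = 1.473 m
Total H_L = 6.606 + 1.473 = 8.079 m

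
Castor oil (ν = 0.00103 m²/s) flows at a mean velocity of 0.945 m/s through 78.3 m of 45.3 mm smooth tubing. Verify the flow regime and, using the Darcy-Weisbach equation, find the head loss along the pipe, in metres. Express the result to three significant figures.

h_f ≈ 121 m

Re = VD/ν = 0.945·0.04530/0.00103 = 41.6 → laminar (Re < 2300)
f = 64/Re = 1.540
h_f = f(L/D)V²/(2g) = 1.540·(78.3/0.04530)·0.945²/(2·9.81) = 121.1 m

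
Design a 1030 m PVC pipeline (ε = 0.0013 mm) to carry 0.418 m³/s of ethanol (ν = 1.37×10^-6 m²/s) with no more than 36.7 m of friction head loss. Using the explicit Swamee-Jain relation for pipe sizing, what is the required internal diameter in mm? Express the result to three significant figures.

Swamee-Jain (Type III): D = 0.66·[ε^1.25·(LQ²/(gh_f))^4.75 + ν·Q^9.4·(L/(gh_f))^5.2]^0.04
LQ²/(gh_f) = 0.4999; L/(gh_f) = 2.861
Term 1 = ε^1.25·(…)^4.75 = 1.63×10^-9; Term 2 = ν·Q^9.4·(…)^5.2 = 8.90×10^-8
D = 0.66·(1.63×10^-9 + 8.90×10^-8)^0.04 = 0.3450 m = 345 mm
Check: V = 4.47 m/s, Re = 1.13×10^6, f = 0.01148, h_f = 34.9 m ≈ 36.7 m ✓

D ≈ 345 mm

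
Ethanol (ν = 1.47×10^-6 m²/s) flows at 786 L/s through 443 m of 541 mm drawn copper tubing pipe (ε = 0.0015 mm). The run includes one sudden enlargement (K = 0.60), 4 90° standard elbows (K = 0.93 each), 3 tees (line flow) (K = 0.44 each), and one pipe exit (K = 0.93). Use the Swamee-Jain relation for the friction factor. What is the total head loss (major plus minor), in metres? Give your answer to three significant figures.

H_L ≈ 9.41 m

V = 4Q/(πD²) = 3.419 m/s; V²/2g = 0.5959 m
Re = 1.26×10^6, ε/D = 2.77×10^-6 → f = 0.01125 (Swamee-Jain)
Major: h_f = f(L/D)·V²/2g = 0.01125·818.9·0.5959 = 5.490 m
Minor: ΣK = 6.57; h_m = ΣK·V²/2g = 3.915 m
Total H_L = 5.490 + 3.915 = 9.405 m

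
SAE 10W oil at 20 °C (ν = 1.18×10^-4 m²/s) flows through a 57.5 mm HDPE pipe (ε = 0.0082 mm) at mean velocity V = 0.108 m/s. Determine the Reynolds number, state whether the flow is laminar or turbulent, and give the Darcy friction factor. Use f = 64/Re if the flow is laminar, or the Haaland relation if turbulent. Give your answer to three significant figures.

Re ≈ 52.6; laminar; f = 64/Re ≈ 1.22

Re = VD/ν = 0.1080·0.0575/1.18×10^-4 = 52.6
Re < 2300 → laminar → f = 64/Re = 1.216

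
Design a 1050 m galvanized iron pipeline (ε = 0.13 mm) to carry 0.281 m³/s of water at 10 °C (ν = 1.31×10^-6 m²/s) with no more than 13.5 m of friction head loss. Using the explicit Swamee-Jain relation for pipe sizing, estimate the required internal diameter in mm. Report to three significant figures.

D ≈ 390 mm

Swamee-Jain (Type III): D = 0.66·[ε^1.25·(LQ²/(gh_f))^4.75 + ν·Q^9.4·(L/(gh_f))^5.2]^0.04
LQ²/(gh_f) = 0.6260; L/(gh_f) = 7.928
Term 1 = ε^1.25·(…)^4.75 = 1.50×10^-6; Term 2 = ν·Q^9.4·(…)^5.2 = 4.08×10^-7
D = 0.66·(1.50×10^-6 + 4.08×10^-7)^0.04 = 0.3897 m = 390 mm
Check: V = 2.36 m/s, Re = 7.01×10^5, f = 0.01631, h_f = 12.4 m ≈ 13.5 m ✓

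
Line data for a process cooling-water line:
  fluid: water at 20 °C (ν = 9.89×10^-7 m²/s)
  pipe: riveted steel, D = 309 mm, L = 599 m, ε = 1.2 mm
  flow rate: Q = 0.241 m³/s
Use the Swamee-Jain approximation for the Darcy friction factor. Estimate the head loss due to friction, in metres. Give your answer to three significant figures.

V = 4Q/(πD²) = 4·0.241/(π·0.309²) = 3.214 m/s
Re = VD/ν = 3.214·0.309/9.89×10^-7 = 1.00×10^6 → turbulent
ε/D = 1.2/309 = 0.00388
Swamee-Jain: f = 0.02835
h_f = f(L/D)V²/(2g) = 0.02835·(599/0.309)·3.214²/(2·9.81) = 28.93 m

h_f ≈ 28.9 m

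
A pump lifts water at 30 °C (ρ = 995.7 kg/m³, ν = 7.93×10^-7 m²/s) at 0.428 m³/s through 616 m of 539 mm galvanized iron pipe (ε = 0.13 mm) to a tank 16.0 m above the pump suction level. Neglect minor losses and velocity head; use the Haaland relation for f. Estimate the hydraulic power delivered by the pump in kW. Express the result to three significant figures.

V = 4Q/(πD²) = 1.876 m/s; Re = 1.27×10^6; ε/D = 2.41×10^-4; f = 0.01489
h_f = f(L/D)V²/2g = 3.051 m
Total head H = z + h_f = 16.0 + 3.051 = 19.05 m
P_hyd = ρgQH = 995.7·9.81·0.428·19.05 = 79.65 kW

P_hyd ≈ 79.6 kW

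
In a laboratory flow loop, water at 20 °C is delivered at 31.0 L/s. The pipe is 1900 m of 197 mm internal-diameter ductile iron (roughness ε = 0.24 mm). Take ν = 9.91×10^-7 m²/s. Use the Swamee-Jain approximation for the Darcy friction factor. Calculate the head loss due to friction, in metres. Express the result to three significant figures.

h_f ≈ 11.2 m

V = 4Q/(πD²) = 4·0.0310/(π·0.197²) = 1.017 m/s
Re = VD/ν = 1.017·0.197/9.91×10^-7 = 2.02×10^5 → turbulent
ε/D = 0.24/197 = 0.00122
Swamee-Jain: f = 0.02200
h_f = f(L/D)V²/(2g) = 0.02200·(1900/0.197)·1.017²/(2·9.81) = 11.19 m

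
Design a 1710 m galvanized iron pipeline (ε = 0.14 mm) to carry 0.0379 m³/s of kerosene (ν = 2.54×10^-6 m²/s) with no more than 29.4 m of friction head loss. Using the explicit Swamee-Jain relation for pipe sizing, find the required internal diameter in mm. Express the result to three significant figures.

D ≈ 174 mm

Swamee-Jain (Type III): D = 0.66·[ε^1.25·(LQ²/(gh_f))^4.75 + ν·Q^9.4·(L/(gh_f))^5.2]^0.04
LQ²/(gh_f) = 0.008516; L/(gh_f) = 5.929
Term 1 = ε^1.25·(…)^4.75 = 2.25×10^-15; Term 2 = ν·Q^9.4·(…)^5.2 = 1.16×10^-15
D = 0.66·(2.25×10^-15 + 1.16×10^-15)^0.04 = 0.1741 m = 174 mm
Check: V = 1.59 m/s, Re = 1.09×10^5, f = 0.02144, h_f = 27.2 m ≈ 29.4 m ✓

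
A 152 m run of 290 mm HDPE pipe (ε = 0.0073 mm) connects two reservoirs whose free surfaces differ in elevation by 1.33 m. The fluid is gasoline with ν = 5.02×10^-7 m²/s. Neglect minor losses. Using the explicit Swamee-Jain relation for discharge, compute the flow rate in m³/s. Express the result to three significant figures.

Q ≈ 0.135 m³/s

Swamee-Jain (Type II): Q = -0.965·√(gD⁵h_f/L)·ln[ε/(3.7D) + √(3.17ν²L/(gD³h_f))]
√(gD⁵h_f/L) = √(9.81·0.290⁵·1.33/152) = 0.01327
ε/(3.7D) = 6.80×10^-6; √(3.17ν²L/(gD³h_f)) = 1.95×10^-5
Q = -0.965·0.01327·ln(2.634×10^-5) = 0.1350 m³/s
Check: V = 2.04 m/s, Re = 1.18×10^6, f = 0.01193, h_f = 1.33 m ≈ 1.33 m ✓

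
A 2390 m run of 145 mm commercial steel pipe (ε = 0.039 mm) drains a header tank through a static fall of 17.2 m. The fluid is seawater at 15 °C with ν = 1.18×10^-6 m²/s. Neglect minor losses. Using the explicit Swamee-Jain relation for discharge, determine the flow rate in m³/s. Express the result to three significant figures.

Q ≈ 0.0173 m³/s

Swamee-Jain (Type II): Q = -0.965·√(gD⁵h_f/L)·ln[ε/(3.7D) + √(3.17ν²L/(gD³h_f))]
√(gD⁵h_f/L) = √(9.81·0.145⁵·17.2/2390) = 0.002127
ε/(3.7D) = 7.27×10^-5; √(3.17ν²L/(gD³h_f)) = 1.43×10^-4
Q = -0.965·0.002127·ln(2.159×10^-4) = 0.01733 m³/s
Check: V = 1.05 m/s, Re = 1.29×10^5, f = 0.01863, h_f = 17.2 m ≈ 17.2 m ✓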